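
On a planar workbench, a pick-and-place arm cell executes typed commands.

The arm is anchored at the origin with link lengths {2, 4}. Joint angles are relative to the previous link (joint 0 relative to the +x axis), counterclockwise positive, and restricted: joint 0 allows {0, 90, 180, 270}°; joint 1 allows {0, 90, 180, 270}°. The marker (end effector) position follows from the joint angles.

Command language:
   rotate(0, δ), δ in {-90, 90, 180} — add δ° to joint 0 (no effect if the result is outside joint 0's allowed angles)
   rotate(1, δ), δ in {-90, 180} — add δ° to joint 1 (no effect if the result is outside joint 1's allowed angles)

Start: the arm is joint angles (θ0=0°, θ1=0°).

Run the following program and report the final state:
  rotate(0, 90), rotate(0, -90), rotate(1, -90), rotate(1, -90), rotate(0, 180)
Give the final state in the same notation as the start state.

joint angles (θ0=180°, θ1=180°)

from: joint angles (θ0=0°, θ1=0°)
1. rotate(0, 90) → joint angles (θ0=90°, θ1=0°)
2. rotate(0, -90) → joint angles (θ0=0°, θ1=0°)
3. rotate(1, -90) → joint angles (θ0=0°, θ1=270°)
4. rotate(1, -90) → joint angles (θ0=0°, θ1=180°)
5. rotate(0, 180) → joint angles (θ0=180°, θ1=180°)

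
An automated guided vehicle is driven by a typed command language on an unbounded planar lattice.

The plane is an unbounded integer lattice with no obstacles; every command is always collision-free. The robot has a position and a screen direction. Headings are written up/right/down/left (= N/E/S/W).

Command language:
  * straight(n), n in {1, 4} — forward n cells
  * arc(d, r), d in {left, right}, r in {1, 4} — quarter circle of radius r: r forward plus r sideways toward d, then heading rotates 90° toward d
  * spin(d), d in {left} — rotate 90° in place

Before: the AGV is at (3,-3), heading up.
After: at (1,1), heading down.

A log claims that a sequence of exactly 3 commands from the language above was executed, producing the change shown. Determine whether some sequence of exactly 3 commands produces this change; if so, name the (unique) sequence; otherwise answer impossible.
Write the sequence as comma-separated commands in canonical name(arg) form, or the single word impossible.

key: running arc(left, 1) before straight(4) would end elsewhere — order is forced
from: at (3,-3), heading up
t=1 straight(4) ⇒ at (3,1), heading up
t=2 arc(left, 1) ⇒ at (2,2), heading left
t=3 arc(left, 1) ⇒ at (1,1), heading down
no other 3-command option fits: unique.

straight(4), arc(left, 1), arc(left, 1)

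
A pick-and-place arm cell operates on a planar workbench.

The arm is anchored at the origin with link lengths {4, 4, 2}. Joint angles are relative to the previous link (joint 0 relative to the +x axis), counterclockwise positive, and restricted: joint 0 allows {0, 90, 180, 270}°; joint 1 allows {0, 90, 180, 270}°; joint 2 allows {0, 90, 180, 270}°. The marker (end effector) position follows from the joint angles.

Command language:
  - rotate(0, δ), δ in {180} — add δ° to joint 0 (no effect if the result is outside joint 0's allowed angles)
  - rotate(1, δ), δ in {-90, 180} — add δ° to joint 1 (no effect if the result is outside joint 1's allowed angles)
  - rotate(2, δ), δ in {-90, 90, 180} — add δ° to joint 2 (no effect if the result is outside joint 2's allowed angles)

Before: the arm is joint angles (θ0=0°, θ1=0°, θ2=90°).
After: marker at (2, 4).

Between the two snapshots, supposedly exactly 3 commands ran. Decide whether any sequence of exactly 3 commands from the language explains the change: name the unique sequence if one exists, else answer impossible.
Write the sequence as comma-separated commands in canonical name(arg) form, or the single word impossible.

from: joint angles (θ0=0°, θ1=0°, θ2=90°)
t=1 rotate(1, -90) ⇒ joint angles (θ0=0°, θ1=270°, θ2=90°)
t=2 rotate(1, -90) ⇒ joint angles (θ0=0°, θ1=180°, θ2=90°)
t=3 rotate(1, -90) ⇒ joint angles (θ0=0°, θ1=90°, θ2=90°)
no other 3-command option fits: unique.

rotate(1, -90), rotate(1, -90), rotate(1, -90)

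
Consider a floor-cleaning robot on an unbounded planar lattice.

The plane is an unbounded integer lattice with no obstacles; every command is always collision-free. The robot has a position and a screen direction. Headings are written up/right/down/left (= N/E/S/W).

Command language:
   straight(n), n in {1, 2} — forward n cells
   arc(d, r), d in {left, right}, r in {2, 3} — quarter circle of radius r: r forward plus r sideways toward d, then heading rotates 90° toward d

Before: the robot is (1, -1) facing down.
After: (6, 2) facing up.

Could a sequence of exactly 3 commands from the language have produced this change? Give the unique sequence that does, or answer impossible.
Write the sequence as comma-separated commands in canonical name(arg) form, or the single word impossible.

arc(left, 2), arc(left, 3), straight(2)

key: cell and facing (now N) both changed — the 3 commands mix motion and turning
from: (1, -1) facing down
1. arc(left, 2) → (3, -3) facing right
2. arc(left, 3) → (6, 0) facing up
3. straight(2) → (6, 2) facing up
no rival 3-sequence matches.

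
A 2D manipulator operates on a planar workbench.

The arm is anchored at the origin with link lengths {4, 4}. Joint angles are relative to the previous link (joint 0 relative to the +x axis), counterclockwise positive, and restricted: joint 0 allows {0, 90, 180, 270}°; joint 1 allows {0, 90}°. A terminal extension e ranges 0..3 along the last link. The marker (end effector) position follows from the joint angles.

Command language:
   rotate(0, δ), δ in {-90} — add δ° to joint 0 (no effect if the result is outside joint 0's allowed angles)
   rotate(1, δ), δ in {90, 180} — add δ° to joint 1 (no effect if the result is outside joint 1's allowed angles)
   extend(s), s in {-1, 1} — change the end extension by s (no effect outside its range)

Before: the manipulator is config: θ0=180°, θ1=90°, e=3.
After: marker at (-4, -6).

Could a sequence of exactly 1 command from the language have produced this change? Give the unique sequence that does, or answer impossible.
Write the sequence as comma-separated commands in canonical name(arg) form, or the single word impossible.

initial: config: θ0=180°, θ1=90°, e=3
step 1 (extend(-1)): config: θ0=180°, θ1=90°, e=2
uniquely the one of 5 1-step routes that fits.

extend(-1)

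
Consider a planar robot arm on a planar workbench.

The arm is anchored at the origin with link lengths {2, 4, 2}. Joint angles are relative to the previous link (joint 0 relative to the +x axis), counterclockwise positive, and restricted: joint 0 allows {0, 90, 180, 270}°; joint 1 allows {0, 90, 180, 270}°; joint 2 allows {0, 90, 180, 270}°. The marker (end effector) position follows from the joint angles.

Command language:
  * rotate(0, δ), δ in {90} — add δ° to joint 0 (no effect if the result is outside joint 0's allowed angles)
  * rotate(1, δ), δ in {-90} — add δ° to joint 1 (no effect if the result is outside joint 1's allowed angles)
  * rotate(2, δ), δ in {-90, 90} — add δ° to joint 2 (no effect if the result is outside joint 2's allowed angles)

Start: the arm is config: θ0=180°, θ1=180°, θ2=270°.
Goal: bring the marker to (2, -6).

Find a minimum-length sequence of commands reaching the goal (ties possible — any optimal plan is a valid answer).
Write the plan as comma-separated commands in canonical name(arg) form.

rotate(1, -90), rotate(1, -90), rotate(2, -90), rotate(2, -90), rotate(0, 90)

initial: config: θ0=180°, θ1=180°, θ2=270°
[1] after rotate(1, -90): config: θ0=180°, θ1=90°, θ2=270°
[2] after rotate(1, -90): config: θ0=180°, θ1=0°, θ2=270°
[3] after rotate(2, -90): config: θ0=180°, θ1=0°, θ2=180°
[4] after rotate(2, -90): config: θ0=180°, θ1=0°, θ2=90°
[5] after rotate(0, 90): config: θ0=270°, θ1=0°, θ2=90°
shorter routes all fall short; 5 is best.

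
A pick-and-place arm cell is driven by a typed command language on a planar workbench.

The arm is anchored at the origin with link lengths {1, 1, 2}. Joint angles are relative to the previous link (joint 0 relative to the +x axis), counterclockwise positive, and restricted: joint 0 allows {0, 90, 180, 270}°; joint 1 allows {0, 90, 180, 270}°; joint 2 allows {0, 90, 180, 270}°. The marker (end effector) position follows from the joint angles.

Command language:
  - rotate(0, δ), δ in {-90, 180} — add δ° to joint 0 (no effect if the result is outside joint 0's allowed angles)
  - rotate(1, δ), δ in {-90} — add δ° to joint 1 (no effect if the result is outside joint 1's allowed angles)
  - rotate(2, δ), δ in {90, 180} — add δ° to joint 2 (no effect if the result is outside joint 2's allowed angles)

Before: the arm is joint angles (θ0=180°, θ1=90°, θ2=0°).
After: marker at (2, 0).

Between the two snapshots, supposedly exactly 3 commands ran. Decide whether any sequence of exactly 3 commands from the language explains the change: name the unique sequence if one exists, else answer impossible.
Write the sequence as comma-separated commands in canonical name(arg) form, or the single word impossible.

rotate(1, -90), rotate(1, -90), rotate(1, -90)

start: joint angles (θ0=180°, θ1=90°, θ2=0°)
t=1 rotate(1, -90) ⇒ joint angles (θ0=180°, θ1=0°, θ2=0°)
t=2 rotate(1, -90) ⇒ joint angles (θ0=180°, θ1=270°, θ2=0°)
t=3 rotate(1, -90) ⇒ joint angles (θ0=180°, θ1=180°, θ2=0°)
all 125 alternatives checked — unique.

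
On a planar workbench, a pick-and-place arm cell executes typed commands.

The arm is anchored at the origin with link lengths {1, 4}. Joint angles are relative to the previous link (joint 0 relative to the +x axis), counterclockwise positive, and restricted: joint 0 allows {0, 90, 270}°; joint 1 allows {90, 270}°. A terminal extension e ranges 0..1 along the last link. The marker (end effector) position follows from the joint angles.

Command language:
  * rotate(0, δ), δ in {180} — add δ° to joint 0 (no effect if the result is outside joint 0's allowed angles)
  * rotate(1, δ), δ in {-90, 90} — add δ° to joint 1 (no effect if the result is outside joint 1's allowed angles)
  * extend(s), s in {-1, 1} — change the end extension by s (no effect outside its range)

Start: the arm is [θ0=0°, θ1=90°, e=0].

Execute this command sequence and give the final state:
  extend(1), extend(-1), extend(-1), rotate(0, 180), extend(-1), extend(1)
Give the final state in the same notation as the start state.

[θ0=0°, θ1=90°, e=1]

initial: [θ0=0°, θ1=90°, e=0]
1. extend(1) → [θ0=0°, θ1=90°, e=1]
2. extend(-1) → [θ0=0°, θ1=90°, e=0]
3. extend(-1) → [θ0=0°, θ1=90°, e=0]
4. rotate(0, 180) → [θ0=0°, θ1=90°, e=0]
5. extend(-1) → [θ0=0°, θ1=90°, e=0]
6. extend(1) → [θ0=0°, θ1=90°, e=1]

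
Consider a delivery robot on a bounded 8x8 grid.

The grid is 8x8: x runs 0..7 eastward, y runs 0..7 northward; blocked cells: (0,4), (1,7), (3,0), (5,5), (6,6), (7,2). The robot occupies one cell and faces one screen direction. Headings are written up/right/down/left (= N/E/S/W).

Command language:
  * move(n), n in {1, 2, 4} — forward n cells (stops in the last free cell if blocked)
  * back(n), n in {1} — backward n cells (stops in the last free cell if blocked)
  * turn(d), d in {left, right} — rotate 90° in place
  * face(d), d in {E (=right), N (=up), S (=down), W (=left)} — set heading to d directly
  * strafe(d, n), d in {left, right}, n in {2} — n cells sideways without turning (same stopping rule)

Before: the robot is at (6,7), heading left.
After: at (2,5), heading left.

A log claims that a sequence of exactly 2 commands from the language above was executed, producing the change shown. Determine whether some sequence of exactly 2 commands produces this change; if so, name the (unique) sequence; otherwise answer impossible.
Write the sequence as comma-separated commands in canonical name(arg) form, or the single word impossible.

move(4), strafe(left, 2)

key: order matters: swapping move(4) and strafe(left, 2) lands elsewhere
from: at (6,7), heading left
[1] after move(4): at (2,7), heading left
[2] after strafe(left, 2): at (2,5), heading left
all 144 alternatives checked — unique.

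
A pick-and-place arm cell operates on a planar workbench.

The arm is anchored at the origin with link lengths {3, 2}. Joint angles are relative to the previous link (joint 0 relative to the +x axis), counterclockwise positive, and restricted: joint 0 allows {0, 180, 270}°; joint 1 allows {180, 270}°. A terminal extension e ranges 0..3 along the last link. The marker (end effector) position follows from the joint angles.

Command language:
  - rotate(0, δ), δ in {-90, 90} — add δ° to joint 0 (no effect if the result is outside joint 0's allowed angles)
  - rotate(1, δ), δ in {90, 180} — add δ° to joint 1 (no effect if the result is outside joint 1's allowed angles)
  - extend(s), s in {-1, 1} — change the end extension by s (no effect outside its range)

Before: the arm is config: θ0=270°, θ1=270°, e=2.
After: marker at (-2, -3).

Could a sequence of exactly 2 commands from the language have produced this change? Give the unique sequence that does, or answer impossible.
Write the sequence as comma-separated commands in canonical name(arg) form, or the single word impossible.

extend(-1), extend(-1)

initial: config: θ0=270°, θ1=270°, e=2
[1] after extend(-1): config: θ0=270°, θ1=270°, e=1
[2] after extend(-1): config: θ0=270°, θ1=270°, e=0
uniquely the one of 36 2-step routes that fits.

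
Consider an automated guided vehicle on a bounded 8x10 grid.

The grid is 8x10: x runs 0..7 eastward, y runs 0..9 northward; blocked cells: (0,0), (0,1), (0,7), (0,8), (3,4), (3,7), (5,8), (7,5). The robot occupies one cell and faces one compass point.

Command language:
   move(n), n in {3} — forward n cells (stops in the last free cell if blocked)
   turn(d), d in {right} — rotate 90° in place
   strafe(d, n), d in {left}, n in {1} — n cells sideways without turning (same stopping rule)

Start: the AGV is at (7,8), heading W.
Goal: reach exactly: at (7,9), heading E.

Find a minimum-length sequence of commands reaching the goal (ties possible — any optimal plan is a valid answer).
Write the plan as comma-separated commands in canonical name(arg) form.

turn(right), move(3), turn(right)

begin: at (7,8), heading W
t=1 turn(right) ⇒ at (7,8), heading N
t=2 move(3) ⇒ at (7,9), heading N
t=3 turn(right) ⇒ at (7,9), heading E
no 2-step plan works, so 3 is optimal.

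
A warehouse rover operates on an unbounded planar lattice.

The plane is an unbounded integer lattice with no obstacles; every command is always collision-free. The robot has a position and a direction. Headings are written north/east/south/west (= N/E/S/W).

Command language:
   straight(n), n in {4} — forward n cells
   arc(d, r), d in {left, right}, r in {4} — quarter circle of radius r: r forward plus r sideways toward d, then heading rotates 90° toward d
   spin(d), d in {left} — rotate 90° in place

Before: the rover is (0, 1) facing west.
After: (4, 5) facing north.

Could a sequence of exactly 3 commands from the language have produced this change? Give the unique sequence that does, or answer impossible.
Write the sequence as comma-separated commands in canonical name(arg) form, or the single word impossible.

key: order matters: swapping spin(left) and arc(left, 4) lands elsewhere
t0: (0, 1) facing west
t=1 spin(left) ⇒ (0, 1) facing south
t=2 spin(left) ⇒ (0, 1) facing east
t=3 arc(left, 4) ⇒ (4, 5) facing north
no rival 3-sequence matches.

spin(left), spin(left), arc(left, 4)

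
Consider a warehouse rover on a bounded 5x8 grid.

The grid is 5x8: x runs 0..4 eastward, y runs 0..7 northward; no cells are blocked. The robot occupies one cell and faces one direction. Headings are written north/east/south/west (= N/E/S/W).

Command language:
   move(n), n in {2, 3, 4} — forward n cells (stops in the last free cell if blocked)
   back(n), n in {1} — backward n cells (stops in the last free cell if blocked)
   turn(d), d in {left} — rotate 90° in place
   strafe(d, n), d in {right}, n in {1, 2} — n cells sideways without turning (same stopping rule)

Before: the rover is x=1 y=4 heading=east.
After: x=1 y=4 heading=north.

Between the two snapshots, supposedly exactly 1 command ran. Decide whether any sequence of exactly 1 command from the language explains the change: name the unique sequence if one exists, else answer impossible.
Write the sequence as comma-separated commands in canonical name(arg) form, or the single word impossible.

key: parked at (1,4) the whole time — nothing moves the robot
t0: x=1 y=4 heading=east
t=1 turn(left) ⇒ x=1 y=4 heading=north
uniquely the one of 7 1-step routes that fits.

turn(left)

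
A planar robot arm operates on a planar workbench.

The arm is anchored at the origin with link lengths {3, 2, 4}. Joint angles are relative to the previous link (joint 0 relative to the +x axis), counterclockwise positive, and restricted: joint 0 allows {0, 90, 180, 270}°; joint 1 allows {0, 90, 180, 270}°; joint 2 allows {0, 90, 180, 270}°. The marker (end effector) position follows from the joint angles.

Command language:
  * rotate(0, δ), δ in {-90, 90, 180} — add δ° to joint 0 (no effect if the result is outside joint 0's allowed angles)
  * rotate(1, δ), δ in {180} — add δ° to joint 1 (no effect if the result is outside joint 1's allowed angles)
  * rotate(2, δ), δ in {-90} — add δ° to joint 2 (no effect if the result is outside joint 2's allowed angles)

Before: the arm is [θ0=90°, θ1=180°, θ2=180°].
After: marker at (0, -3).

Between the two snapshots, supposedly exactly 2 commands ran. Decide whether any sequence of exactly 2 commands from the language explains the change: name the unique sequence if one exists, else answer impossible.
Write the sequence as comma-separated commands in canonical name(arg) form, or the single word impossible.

rotate(2, -90), rotate(2, -90)

begin: [θ0=90°, θ1=180°, θ2=180°]
t=1 rotate(2, -90) ⇒ [θ0=90°, θ1=180°, θ2=90°]
t=2 rotate(2, -90) ⇒ [θ0=90°, θ1=180°, θ2=0°]
uniquely the one of 25 2-step routes that fits.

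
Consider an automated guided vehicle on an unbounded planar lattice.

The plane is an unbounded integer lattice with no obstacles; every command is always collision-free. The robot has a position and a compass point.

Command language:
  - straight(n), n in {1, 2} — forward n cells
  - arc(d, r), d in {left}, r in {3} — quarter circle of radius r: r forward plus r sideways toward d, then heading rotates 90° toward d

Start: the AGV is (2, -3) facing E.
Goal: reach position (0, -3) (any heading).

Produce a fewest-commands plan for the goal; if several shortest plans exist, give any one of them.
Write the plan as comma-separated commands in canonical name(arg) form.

arc(left, 3), arc(left, 3), straight(2), arc(left, 3), arc(left, 3)

start: (2, -3) facing E
[1] after arc(left, 3): (5, 0) facing N
[2] after arc(left, 3): (2, 3) facing W
[3] after straight(2): (0, 3) facing W
[4] after arc(left, 3): (-3, 0) facing S
[5] after arc(left, 3): (0, -3) facing E
shorter routes all fall short; 5 is best.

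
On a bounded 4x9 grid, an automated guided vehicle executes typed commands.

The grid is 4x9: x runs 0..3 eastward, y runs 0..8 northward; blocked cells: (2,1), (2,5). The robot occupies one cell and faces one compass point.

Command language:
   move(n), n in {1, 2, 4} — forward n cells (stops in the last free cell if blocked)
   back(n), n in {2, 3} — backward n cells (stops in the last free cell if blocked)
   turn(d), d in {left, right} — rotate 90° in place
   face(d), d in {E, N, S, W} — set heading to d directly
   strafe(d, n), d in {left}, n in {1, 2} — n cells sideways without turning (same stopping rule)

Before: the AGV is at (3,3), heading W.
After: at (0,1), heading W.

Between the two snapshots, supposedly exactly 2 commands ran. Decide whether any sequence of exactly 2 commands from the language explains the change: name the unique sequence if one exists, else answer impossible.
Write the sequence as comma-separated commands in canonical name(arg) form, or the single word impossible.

key: still facing W at the end — nothing in the sequence rotates
initial: at (3,3), heading W
1. move(4) → at (0,3), heading W
2. strafe(left, 2) → at (0,1), heading W
all 169 alternatives checked — unique.

move(4), strafe(left, 2)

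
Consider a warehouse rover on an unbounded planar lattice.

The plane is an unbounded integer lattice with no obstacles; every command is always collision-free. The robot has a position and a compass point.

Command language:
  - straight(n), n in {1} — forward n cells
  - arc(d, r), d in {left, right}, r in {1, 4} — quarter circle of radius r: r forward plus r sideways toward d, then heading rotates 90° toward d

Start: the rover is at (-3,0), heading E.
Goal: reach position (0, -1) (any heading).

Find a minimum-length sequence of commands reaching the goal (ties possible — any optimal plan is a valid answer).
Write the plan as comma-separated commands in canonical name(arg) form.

straight(1), straight(1), arc(right, 1)

start: at (-3,0), heading E
[1] after straight(1): at (-2,0), heading E
[2] after straight(1): at (-1,0), heading E
[3] after arc(right, 1): at (0,-1), heading S
nothing shorter than 3 reaches the goal.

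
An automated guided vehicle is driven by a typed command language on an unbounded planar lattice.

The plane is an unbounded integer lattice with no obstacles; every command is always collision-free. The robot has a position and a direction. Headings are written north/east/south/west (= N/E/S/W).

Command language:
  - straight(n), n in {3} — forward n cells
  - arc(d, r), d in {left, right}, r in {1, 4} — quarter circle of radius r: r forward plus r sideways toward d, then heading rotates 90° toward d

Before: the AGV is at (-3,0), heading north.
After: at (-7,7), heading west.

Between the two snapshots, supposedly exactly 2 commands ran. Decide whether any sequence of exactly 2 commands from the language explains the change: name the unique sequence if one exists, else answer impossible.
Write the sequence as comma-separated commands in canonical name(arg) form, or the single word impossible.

key: cell and facing (now W) both changed — the 2 commands mix motion and turning
start: at (-3,0), heading north
step 1 (straight(3)): at (-3,3), heading north
step 2 (arc(left, 4)): at (-7,7), heading west
no other 2-command option fits: unique.

straight(3), arc(left, 4)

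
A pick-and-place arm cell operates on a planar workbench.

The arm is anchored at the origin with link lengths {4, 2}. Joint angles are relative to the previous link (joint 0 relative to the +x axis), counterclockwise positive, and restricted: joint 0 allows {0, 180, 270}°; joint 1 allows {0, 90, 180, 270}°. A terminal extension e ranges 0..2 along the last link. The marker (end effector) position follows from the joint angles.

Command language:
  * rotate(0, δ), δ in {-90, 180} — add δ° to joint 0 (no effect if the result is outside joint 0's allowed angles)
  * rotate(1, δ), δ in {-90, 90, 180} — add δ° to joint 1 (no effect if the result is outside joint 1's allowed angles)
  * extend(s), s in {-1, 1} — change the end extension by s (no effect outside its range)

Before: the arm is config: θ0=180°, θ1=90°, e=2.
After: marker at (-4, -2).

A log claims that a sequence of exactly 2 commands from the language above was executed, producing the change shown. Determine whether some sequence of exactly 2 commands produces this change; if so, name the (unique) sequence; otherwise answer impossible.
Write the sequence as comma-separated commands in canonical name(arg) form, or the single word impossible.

extend(-1), extend(-1)

from: config: θ0=180°, θ1=90°, e=2
t=1 extend(-1) ⇒ config: θ0=180°, θ1=90°, e=1
t=2 extend(-1) ⇒ config: θ0=180°, θ1=90°, e=0
no other 2-command option fits: unique.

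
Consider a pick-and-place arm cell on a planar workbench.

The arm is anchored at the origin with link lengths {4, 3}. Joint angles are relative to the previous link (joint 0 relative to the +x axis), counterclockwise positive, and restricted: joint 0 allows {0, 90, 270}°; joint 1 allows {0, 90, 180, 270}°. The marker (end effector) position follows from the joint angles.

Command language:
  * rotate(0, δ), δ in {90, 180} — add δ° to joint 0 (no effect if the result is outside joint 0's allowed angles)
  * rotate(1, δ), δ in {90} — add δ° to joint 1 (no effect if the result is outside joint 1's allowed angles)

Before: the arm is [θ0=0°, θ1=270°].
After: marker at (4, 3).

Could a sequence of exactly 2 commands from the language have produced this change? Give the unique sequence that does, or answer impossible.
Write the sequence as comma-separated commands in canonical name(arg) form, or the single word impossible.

from: [θ0=0°, θ1=270°]
step 1 (rotate(1, 90)): [θ0=0°, θ1=0°]
step 2 (rotate(1, 90)): [θ0=0°, θ1=90°]
no other 2-command option fits: unique.

rotate(1, 90), rotate(1, 90)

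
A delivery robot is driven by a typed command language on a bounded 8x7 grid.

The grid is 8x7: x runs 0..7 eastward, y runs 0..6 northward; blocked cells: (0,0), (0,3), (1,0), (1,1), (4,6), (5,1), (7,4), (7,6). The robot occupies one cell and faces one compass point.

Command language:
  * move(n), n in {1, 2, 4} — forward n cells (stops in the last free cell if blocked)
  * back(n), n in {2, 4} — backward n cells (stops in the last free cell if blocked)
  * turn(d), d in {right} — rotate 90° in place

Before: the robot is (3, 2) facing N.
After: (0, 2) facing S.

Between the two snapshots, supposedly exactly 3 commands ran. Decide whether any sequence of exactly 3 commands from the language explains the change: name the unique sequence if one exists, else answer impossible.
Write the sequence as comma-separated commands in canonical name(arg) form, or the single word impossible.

key: back(4) runs into the grid edge before its full distance
t0: (3, 2) facing N
step 1 (turn(right)): (3, 2) facing E
step 2 (back(4)): (0, 2) facing E
step 3 (turn(right)): (0, 2) facing S
all 216 alternatives checked — unique.

turn(right), back(4), turn(right)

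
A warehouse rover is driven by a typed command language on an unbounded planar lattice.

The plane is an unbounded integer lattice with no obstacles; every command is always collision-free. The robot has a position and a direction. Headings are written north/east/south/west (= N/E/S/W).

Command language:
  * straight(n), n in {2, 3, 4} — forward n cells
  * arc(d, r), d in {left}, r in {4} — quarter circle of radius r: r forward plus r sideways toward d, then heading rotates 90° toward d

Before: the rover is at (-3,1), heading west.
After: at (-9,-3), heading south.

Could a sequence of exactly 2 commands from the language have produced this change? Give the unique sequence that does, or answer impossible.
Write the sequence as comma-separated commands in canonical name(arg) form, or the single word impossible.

straight(2), arc(left, 4)

key: order matters: swapping straight(2) and arc(left, 4) lands elsewhere
t0: at (-3,1), heading west
[1] after straight(2): at (-5,1), heading west
[2] after arc(left, 4): at (-9,-3), heading south
uniquely the one of 16 2-step routes that fits.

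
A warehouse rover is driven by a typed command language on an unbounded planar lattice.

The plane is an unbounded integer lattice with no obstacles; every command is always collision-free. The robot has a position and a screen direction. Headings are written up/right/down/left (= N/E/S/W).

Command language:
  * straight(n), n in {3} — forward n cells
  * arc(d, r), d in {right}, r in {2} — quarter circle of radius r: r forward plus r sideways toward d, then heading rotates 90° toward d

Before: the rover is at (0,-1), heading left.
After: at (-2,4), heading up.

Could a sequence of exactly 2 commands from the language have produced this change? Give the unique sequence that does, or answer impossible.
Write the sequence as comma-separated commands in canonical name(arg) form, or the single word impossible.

key: running straight(3) before arc(right, 2) would end elsewhere — order is forced
from: at (0,-1), heading left
[1] after arc(right, 2): at (-2,1), heading up
[2] after straight(3): at (-2,4), heading up
no other 2-command option fits: unique.

arc(right, 2), straight(3)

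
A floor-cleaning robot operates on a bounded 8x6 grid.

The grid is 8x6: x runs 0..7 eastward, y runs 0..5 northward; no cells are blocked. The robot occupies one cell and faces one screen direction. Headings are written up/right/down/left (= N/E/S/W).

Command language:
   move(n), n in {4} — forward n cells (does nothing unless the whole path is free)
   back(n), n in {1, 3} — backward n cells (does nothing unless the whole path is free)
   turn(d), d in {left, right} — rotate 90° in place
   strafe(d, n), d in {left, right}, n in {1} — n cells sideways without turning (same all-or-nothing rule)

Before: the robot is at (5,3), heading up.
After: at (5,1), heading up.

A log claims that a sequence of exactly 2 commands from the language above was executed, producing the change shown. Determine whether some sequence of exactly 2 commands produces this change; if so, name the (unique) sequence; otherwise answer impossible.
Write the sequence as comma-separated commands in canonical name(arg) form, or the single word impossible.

back(1), back(1)

key: still facing N at the end — nothing in the sequence rotates
t0: at (5,3), heading up
step 1 (back(1)): at (5,2), heading up
step 2 (back(1)): at (5,1), heading up
all 49 alternatives checked — unique.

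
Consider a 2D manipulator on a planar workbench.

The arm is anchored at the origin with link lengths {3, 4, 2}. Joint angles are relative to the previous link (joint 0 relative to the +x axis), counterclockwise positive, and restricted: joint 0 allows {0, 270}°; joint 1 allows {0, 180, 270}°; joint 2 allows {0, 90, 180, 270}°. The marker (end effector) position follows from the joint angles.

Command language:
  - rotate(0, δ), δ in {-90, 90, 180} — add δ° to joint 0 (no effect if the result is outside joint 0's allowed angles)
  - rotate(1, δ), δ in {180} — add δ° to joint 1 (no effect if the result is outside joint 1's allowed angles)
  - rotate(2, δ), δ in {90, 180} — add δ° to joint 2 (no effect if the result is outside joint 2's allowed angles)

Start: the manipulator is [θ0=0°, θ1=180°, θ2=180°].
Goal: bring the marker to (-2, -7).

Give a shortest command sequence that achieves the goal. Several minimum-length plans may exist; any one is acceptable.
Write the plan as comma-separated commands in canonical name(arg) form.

rotate(2, 90), rotate(0, -90), rotate(1, 180)

start: [θ0=0°, θ1=180°, θ2=180°]
[1] after rotate(2, 90): [θ0=0°, θ1=180°, θ2=270°]
[2] after rotate(0, -90): [θ0=270°, θ1=180°, θ2=270°]
[3] after rotate(1, 180): [θ0=270°, θ1=0°, θ2=270°]
nothing shorter than 3 reaches the goal.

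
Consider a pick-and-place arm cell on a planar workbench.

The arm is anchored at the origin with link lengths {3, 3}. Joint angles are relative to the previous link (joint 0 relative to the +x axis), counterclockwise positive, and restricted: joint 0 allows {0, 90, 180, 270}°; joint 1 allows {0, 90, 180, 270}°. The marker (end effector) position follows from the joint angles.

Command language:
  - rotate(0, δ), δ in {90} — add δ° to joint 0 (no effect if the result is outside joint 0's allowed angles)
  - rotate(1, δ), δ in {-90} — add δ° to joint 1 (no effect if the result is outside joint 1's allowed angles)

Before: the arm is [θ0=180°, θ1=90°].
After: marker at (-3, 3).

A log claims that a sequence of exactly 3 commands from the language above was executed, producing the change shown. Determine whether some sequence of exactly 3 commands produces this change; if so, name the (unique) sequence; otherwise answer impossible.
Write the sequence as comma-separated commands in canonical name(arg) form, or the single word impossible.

rotate(0, 90), rotate(0, 90), rotate(0, 90)

start: [θ0=180°, θ1=90°]
[1] after rotate(0, 90): [θ0=270°, θ1=90°]
[2] after rotate(0, 90): [θ0=0°, θ1=90°]
[3] after rotate(0, 90): [θ0=90°, θ1=90°]
no rival 3-sequence matches.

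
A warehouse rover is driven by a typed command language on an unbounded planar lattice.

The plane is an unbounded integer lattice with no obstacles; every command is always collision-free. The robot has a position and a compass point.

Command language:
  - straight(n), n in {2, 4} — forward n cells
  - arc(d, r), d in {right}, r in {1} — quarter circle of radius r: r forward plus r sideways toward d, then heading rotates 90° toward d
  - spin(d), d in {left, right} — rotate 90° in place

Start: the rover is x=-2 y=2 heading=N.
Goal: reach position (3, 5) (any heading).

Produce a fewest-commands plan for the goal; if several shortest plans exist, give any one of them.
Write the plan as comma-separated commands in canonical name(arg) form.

straight(2), arc(right, 1), straight(4)

from: x=-2 y=2 heading=N
t=1 straight(2) ⇒ x=-2 y=4 heading=N
t=2 arc(right, 1) ⇒ x=-1 y=5 heading=E
t=3 straight(4) ⇒ x=3 y=5 heading=E
no 2-step plan works, so 3 is optimal.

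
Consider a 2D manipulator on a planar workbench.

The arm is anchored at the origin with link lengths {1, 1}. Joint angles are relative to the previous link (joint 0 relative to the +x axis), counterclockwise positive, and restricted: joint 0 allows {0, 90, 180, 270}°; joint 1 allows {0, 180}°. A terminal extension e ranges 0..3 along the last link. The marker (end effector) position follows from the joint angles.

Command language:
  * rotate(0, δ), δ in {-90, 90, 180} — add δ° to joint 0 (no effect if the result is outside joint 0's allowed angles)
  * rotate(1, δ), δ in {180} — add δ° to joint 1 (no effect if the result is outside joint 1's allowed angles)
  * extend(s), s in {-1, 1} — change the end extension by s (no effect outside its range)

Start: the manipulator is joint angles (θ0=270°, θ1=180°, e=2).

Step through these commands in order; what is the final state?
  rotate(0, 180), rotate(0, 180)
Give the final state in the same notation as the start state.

start: joint angles (θ0=270°, θ1=180°, e=2)
t=1 rotate(0, 180) ⇒ joint angles (θ0=90°, θ1=180°, e=2)
t=2 rotate(0, 180) ⇒ joint angles (θ0=270°, θ1=180°, e=2)

joint angles (θ0=270°, θ1=180°, e=2)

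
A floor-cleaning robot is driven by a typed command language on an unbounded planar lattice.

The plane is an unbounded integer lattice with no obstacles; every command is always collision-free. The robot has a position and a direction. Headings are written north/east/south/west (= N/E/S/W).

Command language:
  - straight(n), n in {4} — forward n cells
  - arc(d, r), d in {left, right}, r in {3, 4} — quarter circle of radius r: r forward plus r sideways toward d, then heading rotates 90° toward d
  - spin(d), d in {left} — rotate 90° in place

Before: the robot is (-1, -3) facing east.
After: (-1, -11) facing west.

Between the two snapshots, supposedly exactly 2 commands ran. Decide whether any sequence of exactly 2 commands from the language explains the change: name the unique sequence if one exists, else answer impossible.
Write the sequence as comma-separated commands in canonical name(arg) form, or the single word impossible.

key: cell and facing (now W) both changed — the 2 commands mix motion and turning
from: (-1, -3) facing east
[1] after arc(right, 4): (3, -7) facing south
[2] after arc(right, 4): (-1, -11) facing west
all 36 alternatives checked — unique.

arc(right, 4), arc(right, 4)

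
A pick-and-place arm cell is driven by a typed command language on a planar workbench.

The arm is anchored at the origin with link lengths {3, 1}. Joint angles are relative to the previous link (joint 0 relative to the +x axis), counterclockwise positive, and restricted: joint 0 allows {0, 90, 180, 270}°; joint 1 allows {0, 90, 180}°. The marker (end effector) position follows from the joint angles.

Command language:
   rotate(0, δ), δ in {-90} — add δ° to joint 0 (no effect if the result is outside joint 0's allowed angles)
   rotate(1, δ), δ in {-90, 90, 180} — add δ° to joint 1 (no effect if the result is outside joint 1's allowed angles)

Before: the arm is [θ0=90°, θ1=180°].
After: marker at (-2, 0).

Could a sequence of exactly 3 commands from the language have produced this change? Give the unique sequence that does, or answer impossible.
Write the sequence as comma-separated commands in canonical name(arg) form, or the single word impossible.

rotate(0, -90), rotate(0, -90), rotate(0, -90)

start: [θ0=90°, θ1=180°]
step 1 (rotate(0, -90)): [θ0=0°, θ1=180°]
step 2 (rotate(0, -90)): [θ0=270°, θ1=180°]
step 3 (rotate(0, -90)): [θ0=180°, θ1=180°]
no other 3-command option fits: unique.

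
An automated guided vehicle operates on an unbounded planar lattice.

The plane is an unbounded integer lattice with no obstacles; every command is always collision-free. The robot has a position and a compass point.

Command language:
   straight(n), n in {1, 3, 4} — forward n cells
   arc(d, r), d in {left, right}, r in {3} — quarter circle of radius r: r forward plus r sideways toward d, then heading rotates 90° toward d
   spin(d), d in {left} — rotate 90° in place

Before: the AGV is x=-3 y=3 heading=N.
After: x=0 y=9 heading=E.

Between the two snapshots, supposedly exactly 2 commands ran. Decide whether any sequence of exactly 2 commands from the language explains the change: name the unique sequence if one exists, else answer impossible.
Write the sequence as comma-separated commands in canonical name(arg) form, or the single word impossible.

straight(3), arc(right, 3)

key: cell and facing (now E) both changed — the 2 commands mix motion and turning
initial: x=-3 y=3 heading=N
1. straight(3) → x=-3 y=6 heading=N
2. arc(right, 3) → x=0 y=9 heading=E
uniquely the one of 36 2-step routes that fits.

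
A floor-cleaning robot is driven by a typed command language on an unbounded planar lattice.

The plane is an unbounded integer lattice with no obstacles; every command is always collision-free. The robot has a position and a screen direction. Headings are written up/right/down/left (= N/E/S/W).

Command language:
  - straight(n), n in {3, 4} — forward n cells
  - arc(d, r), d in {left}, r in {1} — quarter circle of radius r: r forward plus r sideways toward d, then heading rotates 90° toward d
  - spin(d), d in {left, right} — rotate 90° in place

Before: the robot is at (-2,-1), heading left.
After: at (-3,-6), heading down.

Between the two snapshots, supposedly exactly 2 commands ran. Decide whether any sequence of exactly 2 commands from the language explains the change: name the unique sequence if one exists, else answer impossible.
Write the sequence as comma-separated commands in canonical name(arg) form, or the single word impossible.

arc(left, 1), straight(4)

key: running straight(4) before arc(left, 1) would end elsewhere — order is forced
begin: at (-2,-1), heading left
[1] after arc(left, 1): at (-3,-2), heading down
[2] after straight(4): at (-3,-6), heading down
uniquely the one of 25 2-step routes that fits.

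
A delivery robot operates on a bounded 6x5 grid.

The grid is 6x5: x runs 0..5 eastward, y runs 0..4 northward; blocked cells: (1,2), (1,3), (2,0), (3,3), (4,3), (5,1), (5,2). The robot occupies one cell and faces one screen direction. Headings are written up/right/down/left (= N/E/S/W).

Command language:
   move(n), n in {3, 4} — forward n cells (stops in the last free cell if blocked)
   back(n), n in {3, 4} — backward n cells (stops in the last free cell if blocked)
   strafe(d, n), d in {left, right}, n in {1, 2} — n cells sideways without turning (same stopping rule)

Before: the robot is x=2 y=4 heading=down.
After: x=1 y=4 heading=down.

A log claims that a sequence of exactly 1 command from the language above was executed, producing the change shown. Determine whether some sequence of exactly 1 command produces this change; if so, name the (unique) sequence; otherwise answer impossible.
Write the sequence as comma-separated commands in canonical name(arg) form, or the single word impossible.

key: still facing S — the one step turns nothing
from: x=2 y=4 heading=down
[1] after strafe(right, 1): x=1 y=4 heading=down
all 8 alternatives checked — unique.

strafe(right, 1)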